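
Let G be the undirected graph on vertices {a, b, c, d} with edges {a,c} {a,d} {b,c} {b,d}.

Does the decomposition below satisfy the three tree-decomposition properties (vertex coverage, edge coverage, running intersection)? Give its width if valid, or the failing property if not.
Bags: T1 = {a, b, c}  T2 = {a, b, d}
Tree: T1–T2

Every vertex of G appears in some bag (union = {a, b, c, d}); every edge is covered by a bag; and for each vertex v the set of bags containing v is connected in the bag tree. The decomposition is therefore valid. The largest bag has 3 vertices, so the width is 2.

Yes; width 2.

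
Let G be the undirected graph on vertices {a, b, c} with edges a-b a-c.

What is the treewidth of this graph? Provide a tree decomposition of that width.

The largest bag has 2 vertices, giving width 1; this decomposition certifies tw(G) ≤ 1. Since G has at least one edge (e.g. c–a), it is not an edgeless graph, so tw(G) ≥ 1. Therefore the treewidth is 1.

Treewidth 1.
One optimal decomposition is:
Bags: B1 = {a, c}  B2 = {a, b}
Tree: B1–B2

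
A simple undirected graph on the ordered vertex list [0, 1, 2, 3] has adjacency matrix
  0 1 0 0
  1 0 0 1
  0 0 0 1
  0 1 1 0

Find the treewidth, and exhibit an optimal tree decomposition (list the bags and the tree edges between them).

Treewidth 1.
One such decomposition:
Bags: B1 = {2, 3}  B2 = {1, 3}  B3 = {0, 1}
Tree: B1–B2, B2–B3

The largest bag has 2 vertices, giving width 1; this decomposition certifies tw(G) ≤ 1. Any graph with an edge has treewidth ≥ 1, and G has the edge 2–3. Therefore the treewidth is 1.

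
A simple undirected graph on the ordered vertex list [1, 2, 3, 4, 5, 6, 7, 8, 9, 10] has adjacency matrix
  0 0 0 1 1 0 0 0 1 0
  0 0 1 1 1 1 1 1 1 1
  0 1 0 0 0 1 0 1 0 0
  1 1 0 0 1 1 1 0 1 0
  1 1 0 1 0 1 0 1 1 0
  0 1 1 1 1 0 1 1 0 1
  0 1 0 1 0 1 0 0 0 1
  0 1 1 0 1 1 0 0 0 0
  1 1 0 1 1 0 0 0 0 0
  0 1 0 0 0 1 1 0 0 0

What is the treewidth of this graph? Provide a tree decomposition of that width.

Every bag has size at most 4, so the width is 4 − 1 = 3 and tw(G) ≤ 3. For the lower bound, the 4 vertices {1, 4, 5, 9} are pairwise adjacent, and any tree decomposition puts a clique entirely inside one bag — forcing width ≥ 3. Hence tw(G) = 3 exactly.

Treewidth 3.
Bags: B1 = {2, 4, 5, 6}  B2 = {2, 4, 5, 9}  B3 = {1, 4, 5, 9}  B4 = {2, 4, 6, 7}  B5 = {2, 5, 6, 8}  B6 = {2, 6, 7, 10}  B7 = {2, 3, 6, 8}
Tree: B1–B2, B2–B3, B1–B4, B1–B5, B4–B6, B5–B7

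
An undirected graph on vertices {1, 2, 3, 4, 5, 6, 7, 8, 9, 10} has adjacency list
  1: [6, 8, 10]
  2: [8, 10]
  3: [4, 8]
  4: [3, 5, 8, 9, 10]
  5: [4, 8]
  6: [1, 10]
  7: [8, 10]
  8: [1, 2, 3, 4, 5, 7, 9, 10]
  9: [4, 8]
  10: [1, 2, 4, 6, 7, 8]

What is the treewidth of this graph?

A width-2 tree decomposition is:
Bags: B1 = {4, 8, 10}  B2 = {4, 8, 9}  B3 = {4, 5, 8}  B4 = {1, 8, 10}  B5 = {3, 4, 8}  B6 = {2, 8, 10}  B7 = {7, 8, 10}  B8 = {1, 6, 10}
Tree: B1–B2, B2–B3, B1–B4, B3–B5, B4–B6, B1–B7, B4–B8
The largest bag has 3 vertices, giving width 2; this decomposition certifies tw(G) ≤ 2. For the lower bound, the 3 vertices {1, 8, 10} are pairwise adjacent, and any tree decomposition puts a clique entirely inside one bag — forcing width ≥ 2. Therefore the treewidth is 2.

2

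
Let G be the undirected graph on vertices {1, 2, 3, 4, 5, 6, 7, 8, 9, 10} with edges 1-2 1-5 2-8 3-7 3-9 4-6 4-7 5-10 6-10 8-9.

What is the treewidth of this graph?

2

A width-2 tree decomposition is:
Bags: B1 = {3, 7, 9}  B2 = {4, 7, 9}  B3 = {4, 6, 9}  B4 = {6, 9, 10}  B5 = {5, 9, 10}  B6 = {1, 5, 9}  B7 = {1, 2, 9}  B8 = {2, 8, 9}
Tree: B1–B2, B2–B3, B3–B4, B4–B5, B5–B6, B6–B7, B7–B8
Each bag holds 3 vertices, so the decomposition has width 2, which upper-bounds the treewidth. For the lower bound, G contains the cycle 9–3–7–4–6–10–5–1–2–8–9, so G is not a forest; only forests have treewidth ≤ 1, hence tw(G) ≥ 2. Therefore the treewidth is 2.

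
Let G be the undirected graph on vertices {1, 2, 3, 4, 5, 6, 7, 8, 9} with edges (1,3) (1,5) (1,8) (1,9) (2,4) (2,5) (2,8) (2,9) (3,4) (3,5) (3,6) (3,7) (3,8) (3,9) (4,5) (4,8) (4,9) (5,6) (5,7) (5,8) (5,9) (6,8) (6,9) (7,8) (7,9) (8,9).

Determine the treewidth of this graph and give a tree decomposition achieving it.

Treewidth 4.
Bags: B1 = {3, 4, 5, 8, 9}  B2 = {2, 4, 5, 8, 9}  B3 = {1, 3, 5, 8, 9}  B4 = {3, 5, 6, 8, 9}  B5 = {3, 5, 7, 8, 9}
Tree: B1–B2, B1–B3, B3–B4, B3–B5

Each bag holds 5 vertices, so the decomposition has width 4, which upper-bounds the treewidth. On the other hand G contains the 5-clique {2, 4, 5, 8, 9}. A clique must lie in a single bag of any decomposition, so no decomposition can have width below 4. Therefore the treewidth is 4.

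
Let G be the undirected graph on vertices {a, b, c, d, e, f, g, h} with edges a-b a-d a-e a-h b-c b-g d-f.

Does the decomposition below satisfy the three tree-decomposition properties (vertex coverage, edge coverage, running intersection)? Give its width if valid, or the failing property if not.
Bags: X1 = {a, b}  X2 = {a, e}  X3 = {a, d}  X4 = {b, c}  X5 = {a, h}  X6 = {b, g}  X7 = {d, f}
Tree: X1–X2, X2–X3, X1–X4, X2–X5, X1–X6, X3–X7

Vertex coverage: the bags together contain {a, b, c, d, e, f, g, h}, the full vertex set. Edge coverage: each edge of G has both endpoints in at least one bag. Running intersection: for every vertex, the bags containing it form a connected subtree. All three properties hold, so this is a valid tree decomposition of width max|bag| − 1 = 1, and hence tw(G) ≤ 1.

Yes; width 1.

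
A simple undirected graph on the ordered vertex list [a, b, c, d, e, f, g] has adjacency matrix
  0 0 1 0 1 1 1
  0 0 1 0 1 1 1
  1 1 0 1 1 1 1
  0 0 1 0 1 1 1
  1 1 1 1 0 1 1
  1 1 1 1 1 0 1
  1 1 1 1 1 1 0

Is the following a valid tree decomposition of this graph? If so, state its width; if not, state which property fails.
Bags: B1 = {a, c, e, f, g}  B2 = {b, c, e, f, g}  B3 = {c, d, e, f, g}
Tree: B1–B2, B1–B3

Yes; width 4.

Every vertex of G appears in some bag (union = {a, b, c, d, e, f, g}); every edge is covered by a bag; and for each vertex v the set of bags containing v is connected in the bag tree. The decomposition is therefore valid. The largest bag has 5 vertices, so the width is 4.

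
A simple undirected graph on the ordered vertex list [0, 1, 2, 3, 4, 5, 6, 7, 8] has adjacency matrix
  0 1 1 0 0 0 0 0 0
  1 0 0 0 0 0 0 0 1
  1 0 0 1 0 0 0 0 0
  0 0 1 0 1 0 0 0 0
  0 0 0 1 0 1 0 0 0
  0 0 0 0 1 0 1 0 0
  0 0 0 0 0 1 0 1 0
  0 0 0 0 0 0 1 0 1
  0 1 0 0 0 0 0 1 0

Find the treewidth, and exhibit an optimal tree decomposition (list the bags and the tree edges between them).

Treewidth 2.
Bags: B1 = {5, 6, 7}  B2 = {4, 5, 7}  B3 = {3, 4, 7}  B4 = {2, 3, 7}  B5 = {0, 2, 7}  B6 = {0, 1, 7}  B7 = {1, 7, 8}
Tree: B1–B2, B2–B3, B3–B4, B4–B5, B5–B6, B6–B7

Every bag has size at most 3, so the width is 3 − 1 = 2 and tw(G) ≤ 2. Since 7–6–5–4–3–2–0–1–8–7 is a cycle in G, G is not acyclic. Forests are exactly the graphs of treewidth ≤ 1, so tw(G) ≥ 2. Combining the bounds, tw(G) = 2.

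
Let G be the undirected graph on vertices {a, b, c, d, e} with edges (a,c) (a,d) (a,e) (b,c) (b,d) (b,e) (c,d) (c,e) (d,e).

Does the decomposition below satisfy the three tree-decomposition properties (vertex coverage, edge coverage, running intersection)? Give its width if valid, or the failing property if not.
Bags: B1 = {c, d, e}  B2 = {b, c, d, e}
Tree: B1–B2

No — vertex a appears in no bag.

A tree decomposition must satisfy three properties: every vertex lies in some bag; for every edge, both endpoints lie together in some bag; and for every vertex, the bags containing it form a connected subtree. Here vertex a appears in no bag, so the decomposition is invalid.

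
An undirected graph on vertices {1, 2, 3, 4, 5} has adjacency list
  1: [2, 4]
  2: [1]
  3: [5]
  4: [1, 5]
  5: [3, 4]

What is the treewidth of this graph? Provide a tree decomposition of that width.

Treewidth 1.
Bags: B1 = {3, 5}  B2 = {4, 5}  B3 = {1, 4}  B4 = {1, 2}
Tree: B1–B2, B2–B3, B3–B4

The largest bag has 2 vertices, giving width 1; this decomposition certifies tw(G) ≤ 1. Any graph with an edge has treewidth ≥ 1, and G has the edge 5–3. Therefore the treewidth is 1.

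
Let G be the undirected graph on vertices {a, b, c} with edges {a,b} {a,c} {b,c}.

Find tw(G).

A width-2 tree decomposition is:
Bags: B1 = {a, b, c}
Tree: (single bag)
A single bag containing all 3 vertices is trivially a valid decomposition of width 2. For the lower bound, the 3 vertices {a, b, c} are pairwise adjacent, and any tree decomposition puts a clique entirely inside one bag — forcing width ≥ 2. The upper and lower bounds meet at 2, so that is the treewidth.

2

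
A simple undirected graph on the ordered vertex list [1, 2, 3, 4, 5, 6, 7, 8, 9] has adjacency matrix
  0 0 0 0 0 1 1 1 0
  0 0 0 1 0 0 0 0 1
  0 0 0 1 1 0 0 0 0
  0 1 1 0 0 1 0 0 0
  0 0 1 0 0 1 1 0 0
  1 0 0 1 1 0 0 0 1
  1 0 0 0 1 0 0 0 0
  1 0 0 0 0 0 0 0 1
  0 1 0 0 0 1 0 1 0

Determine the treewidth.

A width-3 tree decomposition is:
Bags: B1 = {1, 5, 7, 8}  B2 = {1, 5, 6, 8}  B3 = {5, 6, 8, 9}  B4 = {3, 5, 6, 9}  B5 = {3, 4, 6, 9}  B6 = {2, 3, 4, 9}
Tree: B1–B2, B2–B3, B3–B4, B4–B5, B5–B6
Each bag holds 4 vertices, so the decomposition has width 3, which upper-bounds the treewidth. For the lower bound: the 4 vertex sets {1,7,8}, {5}, {6}, {2,3,4,9} are disjoint, each induces a connected subgraph, and every pair is joined by at least one edge of G. Contracting each set to a single vertex therefore yields K_{4} as a minor, and since treewidth is minor-monotone, tw(G) ≥ tw(K_{4}) = 3. Therefore the treewidth is 3.

3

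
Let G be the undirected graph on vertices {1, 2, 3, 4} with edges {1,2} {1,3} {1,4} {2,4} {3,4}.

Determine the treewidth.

2

A width-2 tree decomposition is:
Bags: B1 = {1, 2, 4}  B2 = {1, 3, 4}
Tree: B1–B2
Every bag has size at most 3, so the width is 3 − 1 = 2 and tw(G) ≤ 2. Conversely, {1, 2, 4} is a clique of size 3, and the vertices of any clique must share a bag in every tree decomposition; so some bag has ≥ 3 vertices and tw(G) ≥ 2. Hence tw(G) = 2 exactly.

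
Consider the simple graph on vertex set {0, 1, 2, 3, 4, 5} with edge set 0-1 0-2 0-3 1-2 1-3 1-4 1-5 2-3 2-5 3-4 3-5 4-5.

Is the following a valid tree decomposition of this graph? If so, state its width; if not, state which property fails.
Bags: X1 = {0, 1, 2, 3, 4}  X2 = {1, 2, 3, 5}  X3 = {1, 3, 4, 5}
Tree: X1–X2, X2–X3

No — bags containing vertex 4 are not connected in the tree.

A tree decomposition must satisfy three properties: every vertex lies in some bag; for every edge, both endpoints lie together in some bag; and for every vertex, the bags containing it form a connected subtree. Here bags containing vertex 4 are not connected in the tree, so the decomposition is invalid.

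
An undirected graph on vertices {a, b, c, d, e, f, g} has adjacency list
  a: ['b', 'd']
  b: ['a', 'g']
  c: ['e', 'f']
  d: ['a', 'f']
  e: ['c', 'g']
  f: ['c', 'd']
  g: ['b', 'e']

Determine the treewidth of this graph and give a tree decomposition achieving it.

Treewidth 2.
One optimal decomposition is:
Bags: B1 = {a, b, d}  B2 = {b, d, g}  B3 = {d, e, g}  B4 = {c, d, e}  B5 = {c, d, f}
Tree: B1–B2, B2–B3, B3–B4, B4–B5

Each bag holds 3 vertices, so the decomposition has width 2, which upper-bounds the treewidth. The edges d–a–b–g–e–c–f–d form a cycle, so G is not a tree and its treewidth is at least 2. Therefore the treewidth is 2.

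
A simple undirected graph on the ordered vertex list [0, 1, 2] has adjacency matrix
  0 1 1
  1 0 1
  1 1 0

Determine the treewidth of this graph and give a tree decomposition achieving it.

A single bag containing all 3 vertices is trivially a valid decomposition of width 2. On the other hand G contains the 3-clique {0, 1, 2}. A clique must lie in a single bag of any decomposition, so no decomposition can have width below 2. The upper and lower bounds meet at 2, so that is the treewidth.

Treewidth 2.
One optimal decomposition is:
Bags: B1 = {0, 1, 2}
Tree: (single bag)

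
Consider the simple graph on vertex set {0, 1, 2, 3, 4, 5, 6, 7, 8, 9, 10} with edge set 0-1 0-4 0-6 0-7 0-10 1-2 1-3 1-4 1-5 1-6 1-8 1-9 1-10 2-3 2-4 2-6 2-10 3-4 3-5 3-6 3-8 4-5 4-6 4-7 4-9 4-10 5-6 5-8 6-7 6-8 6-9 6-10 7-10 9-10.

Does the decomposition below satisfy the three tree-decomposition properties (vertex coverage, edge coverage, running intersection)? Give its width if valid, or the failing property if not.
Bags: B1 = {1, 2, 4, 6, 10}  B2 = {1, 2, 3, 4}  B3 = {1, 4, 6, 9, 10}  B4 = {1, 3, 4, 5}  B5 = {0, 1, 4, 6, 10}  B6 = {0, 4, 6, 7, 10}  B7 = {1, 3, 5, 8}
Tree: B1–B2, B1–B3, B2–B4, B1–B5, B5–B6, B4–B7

No — edge (6,3) lies in no bag.

A tree decomposition must satisfy three properties: every vertex lies in some bag; for every edge, both endpoints lie together in some bag; and for every vertex, the bags containing it form a connected subtree. Here edge (6,3) lies in no bag, so the decomposition is invalid.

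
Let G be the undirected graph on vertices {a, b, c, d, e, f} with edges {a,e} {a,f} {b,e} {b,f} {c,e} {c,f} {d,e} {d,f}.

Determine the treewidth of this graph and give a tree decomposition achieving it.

Treewidth 2.
One such decomposition:
Bags: B1 = {b, e, f}  B2 = {d, e, f}  B3 = {a, e, f}  B4 = {c, e, f}
Tree: B1–B2, B2–B3, B3–B4

The largest bag has 3 vertices, giving width 2; this decomposition certifies tw(G) ≤ 2. The edges f–b–e–d–f form a cycle, so G is not a tree and its treewidth is at least 2. The upper and lower bounds meet at 2, so that is the treewidth.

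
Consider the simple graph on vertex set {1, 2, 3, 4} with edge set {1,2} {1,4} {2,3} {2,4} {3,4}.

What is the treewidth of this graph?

A width-2 tree decomposition is:
Bags: B1 = {1, 2, 4}  B2 = {2, 3, 4}
Tree: B1–B2
The largest bag has 3 vertices, giving width 2; this decomposition certifies tw(G) ≤ 2. On the other hand G contains the 3-clique {1, 2, 4}. A clique must lie in a single bag of any decomposition, so no decomposition can have width below 2. Combining the bounds, tw(G) = 2.

2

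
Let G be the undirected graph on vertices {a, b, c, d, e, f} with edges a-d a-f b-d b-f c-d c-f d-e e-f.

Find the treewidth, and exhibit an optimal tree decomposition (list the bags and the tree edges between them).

Every bag has size at most 3, so the width is 3 − 1 = 2 and tw(G) ≤ 2. The edges a–d–b–f–a form a cycle, so G is not a tree and its treewidth is at least 2. The upper and lower bounds meet at 2, so that is the treewidth.

Treewidth 2.
Bags: B1 = {a, d, f}  B2 = {b, d, f}  B3 = {d, e, f}  B4 = {c, d, f}
Tree: B1–B2, B2–B3, B3–B4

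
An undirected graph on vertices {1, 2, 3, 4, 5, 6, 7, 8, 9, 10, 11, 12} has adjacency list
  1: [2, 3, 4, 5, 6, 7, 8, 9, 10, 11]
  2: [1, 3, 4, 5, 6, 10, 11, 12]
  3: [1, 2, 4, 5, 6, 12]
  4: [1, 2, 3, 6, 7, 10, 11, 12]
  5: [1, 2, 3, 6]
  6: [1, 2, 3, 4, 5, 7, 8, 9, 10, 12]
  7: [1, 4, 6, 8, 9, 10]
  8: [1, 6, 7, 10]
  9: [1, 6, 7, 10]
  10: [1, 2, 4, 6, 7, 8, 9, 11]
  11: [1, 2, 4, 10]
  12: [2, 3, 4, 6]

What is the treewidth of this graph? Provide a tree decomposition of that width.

The largest bag has 5 vertices, giving width 4; this decomposition certifies tw(G) ≤ 4. Conversely, {1, 2, 4, 10, 11} is a clique of size 5, and the vertices of any clique must share a bag in every tree decomposition; so some bag has ≥ 5 vertices and tw(G) ≥ 4. The upper and lower bounds meet at 4, so that is the treewidth.

Treewidth 4.
Bags: B1 = {1, 2, 4, 6, 10}  B2 = {1, 2, 3, 4, 6}  B3 = {1, 4, 6, 7, 10}  B4 = {1, 2, 3, 5, 6}  B5 = {2, 3, 4, 6, 12}  B6 = {1, 6, 7, 8, 10}  B7 = {1, 6, 7, 9, 10}  B8 = {1, 2, 4, 10, 11}
Tree: B1–B2, B1–B3, B2–B4, B2–B5, B3–B6, B6–B7, B1–B8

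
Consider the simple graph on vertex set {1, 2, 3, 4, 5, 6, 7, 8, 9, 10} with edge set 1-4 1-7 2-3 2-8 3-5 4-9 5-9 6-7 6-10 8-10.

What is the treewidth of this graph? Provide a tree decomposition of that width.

Every bag has size at most 3, so the width is 3 − 1 = 2 and tw(G) ≤ 2. The edges 7–6–10–8–2–3–5–9–4–1–7 form a cycle, so G is not a tree and its treewidth is at least 2. Hence tw(G) = 2 exactly.

Treewidth 2.
Bags: B1 = {6, 7, 10}  B2 = {7, 8, 10}  B3 = {2, 7, 8}  B4 = {2, 3, 7}  B5 = {3, 5, 7}  B6 = {5, 7, 9}  B7 = {4, 7, 9}  B8 = {1, 4, 7}
Tree: B1–B2, B2–B3, B3–B4, B4–B5, B5–B6, B6–B7, B7–B8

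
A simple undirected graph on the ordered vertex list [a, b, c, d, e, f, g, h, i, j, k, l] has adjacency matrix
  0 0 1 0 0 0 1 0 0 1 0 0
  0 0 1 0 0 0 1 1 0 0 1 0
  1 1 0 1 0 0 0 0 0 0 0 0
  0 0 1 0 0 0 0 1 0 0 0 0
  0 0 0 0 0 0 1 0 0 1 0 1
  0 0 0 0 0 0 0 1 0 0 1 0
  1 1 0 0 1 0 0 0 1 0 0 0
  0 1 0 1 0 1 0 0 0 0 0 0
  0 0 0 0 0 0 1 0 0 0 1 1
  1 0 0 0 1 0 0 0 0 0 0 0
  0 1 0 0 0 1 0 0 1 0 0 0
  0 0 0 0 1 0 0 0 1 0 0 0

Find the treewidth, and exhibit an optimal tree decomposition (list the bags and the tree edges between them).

The largest bag has 4 vertices, giving width 3; this decomposition certifies tw(G) ≤ 3. For the lower bound: the 4 vertex sets {d,f,h}, {k}, {b}, {a,c,g,i} are disjoint, each induces a connected subgraph, and every pair is joined by at least one edge of G. Contracting each set to a single vertex therefore yields K_{4} as a minor, and since treewidth is minor-monotone, tw(G) ≥ tw(K_{4}) = 3. Therefore the treewidth is 3.

Treewidth 3.
One such decomposition:
Bags: B1 = {d, f, h, k}  B2 = {b, d, h, k}  B3 = {b, c, d, k}  B4 = {b, c, i, k}  B5 = {b, c, g, i}  B6 = {a, c, g, i}  B7 = {a, g, i, l}  B8 = {a, e, g, l}  B9 = {a, e, j, l}
Tree: B1–B2, B2–B3, B3–B4, B4–B5, B5–B6, B6–B7, B7–B8, B8–B9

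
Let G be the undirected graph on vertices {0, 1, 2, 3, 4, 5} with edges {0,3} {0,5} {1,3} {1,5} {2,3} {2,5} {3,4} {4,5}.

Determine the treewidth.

2

A width-2 tree decomposition is:
Bags: B1 = {0, 3, 5}  B2 = {3, 4, 5}  B3 = {1, 3, 5}  B4 = {2, 3, 5}
Tree: B1–B2, B2–B3, B3–B4
The largest bag has 3 vertices, giving width 2; this decomposition certifies tw(G) ≤ 2. The edges 0–5–4–3–0 form a cycle, so G is not a tree and its treewidth is at least 2. Therefore the treewidth is 2.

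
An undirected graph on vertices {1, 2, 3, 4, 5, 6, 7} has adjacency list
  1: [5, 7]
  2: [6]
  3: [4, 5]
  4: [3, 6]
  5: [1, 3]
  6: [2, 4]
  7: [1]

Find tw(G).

A width-1 tree decomposition is:
Bags: B1 = {2, 6}  B2 = {4, 6}  B3 = {3, 4}  B4 = {3, 5}  B5 = {1, 5}  B6 = {1, 7}
Tree: B1–B2, B2–B3, B3–B4, B4–B5, B5–B6
Each bag holds 2 vertices, so the decomposition has width 1, which upper-bounds the treewidth. Since G has at least one edge (e.g. 2–6), it is not an edgeless graph, so tw(G) ≥ 1. Therefore the treewidth is 1.

1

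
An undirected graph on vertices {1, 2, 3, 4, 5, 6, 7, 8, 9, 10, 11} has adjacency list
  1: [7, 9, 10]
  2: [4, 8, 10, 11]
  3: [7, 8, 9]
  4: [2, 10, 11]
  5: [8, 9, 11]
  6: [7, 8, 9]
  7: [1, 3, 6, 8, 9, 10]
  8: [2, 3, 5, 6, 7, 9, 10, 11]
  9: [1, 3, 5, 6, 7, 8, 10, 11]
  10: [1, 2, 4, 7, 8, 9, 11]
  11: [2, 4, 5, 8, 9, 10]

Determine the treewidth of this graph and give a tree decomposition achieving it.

The largest bag has 4 vertices, giving width 3; this decomposition certifies tw(G) ≤ 3. On the other hand G contains the 4-clique {8, 9, 10, 11}. A clique must lie in a single bag of any decomposition, so no decomposition can have width below 3. The upper and lower bounds meet at 3, so that is the treewidth.

Treewidth 3.
One such decomposition:
Bags: B1 = {7, 8, 9, 10}  B2 = {6, 7, 8, 9}  B3 = {8, 9, 10, 11}  B4 = {5, 8, 9, 11}  B5 = {2, 8, 10, 11}  B6 = {1, 7, 9, 10}  B7 = {2, 4, 10, 11}  B8 = {3, 7, 8, 9}
Tree: B1–B2, B1–B3, B3–B4, B3–B5, B1–B6, B5–B7, B2–B8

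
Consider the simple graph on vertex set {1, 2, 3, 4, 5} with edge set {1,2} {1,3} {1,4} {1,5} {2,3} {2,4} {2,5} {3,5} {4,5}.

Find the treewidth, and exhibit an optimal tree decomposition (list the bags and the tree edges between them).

Each bag holds 4 vertices, so the decomposition has width 3, which upper-bounds the treewidth. Conversely, {1, 2, 3, 5} is a clique of size 4, and the vertices of any clique must share a bag in every tree decomposition; so some bag has ≥ 4 vertices and tw(G) ≥ 3. Hence tw(G) = 3 exactly.

Treewidth 3.
One such decomposition:
Bags: B1 = {1, 2, 4, 5}  B2 = {1, 2, 3, 5}
Tree: B1–B2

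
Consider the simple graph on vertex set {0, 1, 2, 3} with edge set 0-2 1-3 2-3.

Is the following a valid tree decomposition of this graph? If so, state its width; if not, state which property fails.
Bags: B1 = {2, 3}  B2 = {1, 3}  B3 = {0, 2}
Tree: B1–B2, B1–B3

Yes; width 1.

Vertex coverage: the bags together contain {0, 1, 2, 3}, the full vertex set. Edge coverage: each edge of G has both endpoints in at least one bag. Running intersection: for every vertex, the bags containing it form a connected subtree. All three properties hold, so this is a valid tree decomposition of width max|bag| − 1 = 1, and hence tw(G) ≤ 1.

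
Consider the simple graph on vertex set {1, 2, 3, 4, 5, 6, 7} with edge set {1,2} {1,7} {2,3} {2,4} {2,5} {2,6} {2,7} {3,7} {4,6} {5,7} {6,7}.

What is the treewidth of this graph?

A width-2 tree decomposition is:
Bags: B1 = {2, 3, 7}  B2 = {1, 2, 7}  B3 = {2, 6, 7}  B4 = {2, 5, 7}  B5 = {2, 4, 6}
Tree: B1–B2, B1–B3, B1–B4, B3–B5
The largest bag has 3 vertices, giving width 2; this decomposition certifies tw(G) ≤ 2. For the lower bound, the 3 vertices {2, 4, 6} are pairwise adjacent, and any tree decomposition puts a clique entirely inside one bag — forcing width ≥ 2. Therefore the treewidth is 2.

2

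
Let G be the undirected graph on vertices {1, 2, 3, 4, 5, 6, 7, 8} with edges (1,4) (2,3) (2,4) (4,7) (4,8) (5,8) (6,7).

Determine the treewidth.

A width-1 tree decomposition is:
Bags: B1 = {6, 7}  B2 = {4, 7}  B3 = {4, 8}  B4 = {2, 4}  B5 = {1, 4}  B6 = {5, 8}  B7 = {2, 3}
Tree: B1–B2, B2–B3, B3–B4, B3–B5, B3–B6, B4–B7
Each bag holds 2 vertices, so the decomposition has width 1, which upper-bounds the treewidth. Any graph with an edge has treewidth ≥ 1, and G has the edge 7–6. Hence tw(G) = 1 exactly.

1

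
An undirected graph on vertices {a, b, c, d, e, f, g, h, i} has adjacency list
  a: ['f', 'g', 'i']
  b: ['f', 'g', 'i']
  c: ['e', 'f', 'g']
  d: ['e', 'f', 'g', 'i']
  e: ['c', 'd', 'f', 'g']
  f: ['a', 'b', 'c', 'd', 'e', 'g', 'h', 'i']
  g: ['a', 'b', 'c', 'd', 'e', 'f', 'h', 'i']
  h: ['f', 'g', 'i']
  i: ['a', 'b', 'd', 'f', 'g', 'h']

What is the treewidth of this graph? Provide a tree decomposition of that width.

Treewidth 3.
One optimal decomposition is:
Bags: B1 = {d, f, g, i}  B2 = {d, e, f, g}  B3 = {a, f, g, i}  B4 = {b, f, g, i}  B5 = {f, g, h, i}  B6 = {c, e, f, g}
Tree: B1–B2, B1–B3, B3–B4, B1–B5, B2–B6

The largest bag has 4 vertices, giving width 3; this decomposition certifies tw(G) ≤ 3. On the other hand G contains the 4-clique {d, e, f, g}. A clique must lie in a single bag of any decomposition, so no decomposition can have width below 3. Therefore the treewidth is 3.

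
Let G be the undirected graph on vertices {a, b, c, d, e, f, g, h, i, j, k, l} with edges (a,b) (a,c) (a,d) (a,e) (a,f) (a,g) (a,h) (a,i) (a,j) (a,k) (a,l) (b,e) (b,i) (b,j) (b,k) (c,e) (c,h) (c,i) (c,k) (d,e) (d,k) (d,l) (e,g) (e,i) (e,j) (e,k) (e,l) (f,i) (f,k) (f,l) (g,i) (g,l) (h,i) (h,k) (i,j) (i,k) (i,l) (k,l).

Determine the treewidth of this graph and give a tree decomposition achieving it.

Each bag holds 5 vertices, so the decomposition has width 4, which upper-bounds the treewidth. On the other hand G contains the 5-clique {a, d, e, k, l}. A clique must lie in a single bag of any decomposition, so no decomposition can have width below 4. Hence tw(G) = 4 exactly.

Treewidth 4.
Bags: B1 = {a, e, i, k, l}  B2 = {a, c, e, i, k}  B3 = {a, b, e, i, k}  B4 = {a, e, g, i, l}  B5 = {a, c, h, i, k}  B6 = {a, d, e, k, l}  B7 = {a, b, e, i, j}  B8 = {a, f, i, k, l}
Tree: B1–B2, B1–B3, B1–B4, B2–B5, B1–B6, B3–B7, B1–B8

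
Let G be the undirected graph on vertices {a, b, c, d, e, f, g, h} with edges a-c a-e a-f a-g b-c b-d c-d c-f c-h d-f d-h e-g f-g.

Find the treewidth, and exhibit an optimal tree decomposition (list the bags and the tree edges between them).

Treewidth 2.
Bags: B1 = {a, f, g}  B2 = {a, c, f}  B3 = {c, d, f}  B4 = {a, e, g}  B5 = {c, d, h}  B6 = {b, c, d}
Tree: B1–B2, B2–B3, B1–B4, B3–B5, B5–B6

The largest bag has 3 vertices, giving width 2; this decomposition certifies tw(G) ≤ 2. Conversely, {a, e, g} is a clique of size 3, and the vertices of any clique must share a bag in every tree decomposition; so some bag has ≥ 3 vertices and tw(G) ≥ 2. Therefore the treewidth is 2.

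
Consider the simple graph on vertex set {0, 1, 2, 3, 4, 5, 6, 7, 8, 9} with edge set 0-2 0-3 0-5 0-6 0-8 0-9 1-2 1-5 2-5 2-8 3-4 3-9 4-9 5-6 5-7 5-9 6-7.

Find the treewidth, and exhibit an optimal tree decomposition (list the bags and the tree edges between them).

The largest bag has 3 vertices, giving width 2; this decomposition certifies tw(G) ≤ 2. Conversely, {0, 2, 8} is a clique of size 3, and the vertices of any clique must share a bag in every tree decomposition; so some bag has ≥ 3 vertices and tw(G) ≥ 2. The upper and lower bounds meet at 2, so that is the treewidth.

Treewidth 2.
One optimal decomposition is:
Bags: B1 = {0, 5, 6}  B2 = {0, 2, 5}  B3 = {5, 6, 7}  B4 = {0, 5, 9}  B5 = {0, 3, 9}  B6 = {0, 2, 8}  B7 = {3, 4, 9}  B8 = {1, 2, 5}
Tree: B1–B2, B1–B3, B1–B4, B4–B5, B2–B6, B5–B7, B2–B8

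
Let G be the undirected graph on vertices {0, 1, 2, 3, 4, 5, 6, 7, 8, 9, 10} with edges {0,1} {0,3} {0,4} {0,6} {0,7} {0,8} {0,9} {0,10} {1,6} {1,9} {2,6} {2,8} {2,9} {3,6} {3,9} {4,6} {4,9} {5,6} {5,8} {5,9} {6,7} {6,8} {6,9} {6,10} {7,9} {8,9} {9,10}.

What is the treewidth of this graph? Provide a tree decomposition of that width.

Treewidth 3.
Bags: B1 = {0, 1, 6, 9}  B2 = {0, 3, 6, 9}  B3 = {0, 6, 8, 9}  B4 = {5, 6, 8, 9}  B5 = {0, 4, 6, 9}  B6 = {0, 6, 7, 9}  B7 = {2, 6, 8, 9}  B8 = {0, 6, 9, 10}
Tree: B1–B2, B1–B3, B3–B4, B1–B5, B2–B6, B4–B7, B2–B8

Each bag holds 4 vertices, so the decomposition has width 3, which upper-bounds the treewidth. Conversely, {0, 1, 6, 9} is a clique of size 4, and the vertices of any clique must share a bag in every tree decomposition; so some bag has ≥ 4 vertices and tw(G) ≥ 3. Combining the bounds, tw(G) = 3.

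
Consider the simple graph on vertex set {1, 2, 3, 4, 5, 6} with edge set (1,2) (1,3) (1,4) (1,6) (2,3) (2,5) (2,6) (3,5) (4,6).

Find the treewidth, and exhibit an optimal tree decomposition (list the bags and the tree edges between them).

The largest bag has 3 vertices, giving width 2; this decomposition certifies tw(G) ≤ 2. Conversely, {1, 2, 3} is a clique of size 3, and the vertices of any clique must share a bag in every tree decomposition; so some bag has ≥ 3 vertices and tw(G) ≥ 2. Therefore the treewidth is 2.

Treewidth 2.
Bags: B1 = {1, 2, 3}  B2 = {1, 2, 6}  B3 = {2, 3, 5}  B4 = {1, 4, 6}
Tree: B1–B2, B1–B3, B2–B4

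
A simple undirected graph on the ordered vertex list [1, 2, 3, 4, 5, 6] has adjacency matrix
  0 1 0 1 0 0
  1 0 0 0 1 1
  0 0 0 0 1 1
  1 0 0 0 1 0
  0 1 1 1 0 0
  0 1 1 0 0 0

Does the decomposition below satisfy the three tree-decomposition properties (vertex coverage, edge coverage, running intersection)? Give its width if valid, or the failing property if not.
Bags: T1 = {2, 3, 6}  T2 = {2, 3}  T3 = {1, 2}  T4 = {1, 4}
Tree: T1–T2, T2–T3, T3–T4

A tree decomposition must satisfy three properties: every vertex lies in some bag; for every edge, both endpoints lie together in some bag; and for every vertex, the bags containing it form a connected subtree. Here vertex 5 appears in no bag, so the decomposition is invalid.

No — vertex 5 appears in no bag.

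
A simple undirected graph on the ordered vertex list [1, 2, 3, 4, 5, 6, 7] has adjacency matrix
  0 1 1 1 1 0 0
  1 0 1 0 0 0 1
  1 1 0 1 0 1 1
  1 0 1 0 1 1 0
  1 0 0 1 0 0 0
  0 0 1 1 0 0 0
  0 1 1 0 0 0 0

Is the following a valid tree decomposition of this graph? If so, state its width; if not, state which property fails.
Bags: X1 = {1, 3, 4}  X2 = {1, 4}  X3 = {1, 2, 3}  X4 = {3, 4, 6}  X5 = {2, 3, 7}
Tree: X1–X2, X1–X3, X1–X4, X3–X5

A tree decomposition must satisfy three properties: every vertex lies in some bag; for every edge, both endpoints lie together in some bag; and for every vertex, the bags containing it form a connected subtree. Here vertex 5 appears in no bag, so the decomposition is invalid.

No — vertex 5 appears in no bag.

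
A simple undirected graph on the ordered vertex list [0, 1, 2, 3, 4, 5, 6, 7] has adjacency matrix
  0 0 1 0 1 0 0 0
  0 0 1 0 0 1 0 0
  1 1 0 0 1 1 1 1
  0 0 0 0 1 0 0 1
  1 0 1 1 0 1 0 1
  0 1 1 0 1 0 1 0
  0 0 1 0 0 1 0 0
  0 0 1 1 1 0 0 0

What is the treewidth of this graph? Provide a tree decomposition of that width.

Treewidth 2.
One optimal decomposition is:
Bags: B1 = {0, 2, 4}  B2 = {2, 4, 7}  B3 = {2, 4, 5}  B4 = {3, 4, 7}  B5 = {2, 5, 6}  B6 = {1, 2, 5}
Tree: B1–B2, B2–B3, B2–B4, B3–B5, B3–B6

The largest bag has 3 vertices, giving width 2; this decomposition certifies tw(G) ≤ 2. On the other hand G contains the 3-clique {1, 2, 5}. A clique must lie in a single bag of any decomposition, so no decomposition can have width below 2. Therefore the treewidth is 2.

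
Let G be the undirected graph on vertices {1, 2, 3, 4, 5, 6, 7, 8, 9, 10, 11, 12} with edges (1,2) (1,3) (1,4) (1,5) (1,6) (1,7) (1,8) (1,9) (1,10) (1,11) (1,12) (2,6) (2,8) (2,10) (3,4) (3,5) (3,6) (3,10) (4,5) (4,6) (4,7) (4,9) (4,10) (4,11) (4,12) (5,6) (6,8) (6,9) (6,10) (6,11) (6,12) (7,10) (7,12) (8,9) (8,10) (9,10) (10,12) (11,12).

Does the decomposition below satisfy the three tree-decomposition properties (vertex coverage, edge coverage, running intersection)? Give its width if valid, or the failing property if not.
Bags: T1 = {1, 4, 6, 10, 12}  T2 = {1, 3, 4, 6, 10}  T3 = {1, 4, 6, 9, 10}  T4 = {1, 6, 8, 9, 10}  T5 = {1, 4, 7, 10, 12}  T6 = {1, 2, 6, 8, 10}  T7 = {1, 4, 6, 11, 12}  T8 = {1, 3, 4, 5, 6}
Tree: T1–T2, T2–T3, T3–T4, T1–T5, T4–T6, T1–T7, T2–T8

Yes; width 4.

Checking the three conditions: (i) the bags cover all of {1, 2, 3, 4, 5, 6, 7, 8, 9, 10, 11, 12}; (ii) for each edge, some bag contains both endpoints; (iii) the bags containing any fixed vertex form a subtree. All hold, so the decomposition is valid with width 5 − 1 = 4.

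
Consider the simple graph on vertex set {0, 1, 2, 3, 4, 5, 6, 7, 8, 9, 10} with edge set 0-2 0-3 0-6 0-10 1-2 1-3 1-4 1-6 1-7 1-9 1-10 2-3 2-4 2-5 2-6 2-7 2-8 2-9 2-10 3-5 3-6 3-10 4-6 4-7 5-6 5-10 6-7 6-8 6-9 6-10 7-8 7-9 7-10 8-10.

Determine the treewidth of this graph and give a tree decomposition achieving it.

Treewidth 4.
One such decomposition:
Bags: B1 = {1, 2, 4, 6, 7}  B2 = {1, 2, 6, 7, 10}  B3 = {1, 2, 3, 6, 10}  B4 = {2, 3, 5, 6, 10}  B5 = {1, 2, 6, 7, 9}  B6 = {2, 6, 7, 8, 10}  B7 = {0, 2, 3, 6, 10}
Tree: B1–B2, B2–B3, B3–B4, B2–B5, B2–B6, B4–B7

Each bag holds 5 vertices, so the decomposition has width 4, which upper-bounds the treewidth. On the other hand G contains the 5-clique {1, 2, 6, 7, 9}. A clique must lie in a single bag of any decomposition, so no decomposition can have width below 4. The upper and lower bounds meet at 4, so that is the treewidth.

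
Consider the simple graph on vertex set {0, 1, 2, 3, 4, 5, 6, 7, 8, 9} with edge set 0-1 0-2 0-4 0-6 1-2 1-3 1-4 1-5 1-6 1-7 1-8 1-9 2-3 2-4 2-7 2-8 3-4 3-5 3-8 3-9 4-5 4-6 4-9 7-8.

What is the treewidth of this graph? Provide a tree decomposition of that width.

Treewidth 3.
Bags: B1 = {1, 2, 3, 4}  B2 = {1, 2, 3, 8}  B3 = {1, 3, 4, 5}  B4 = {0, 1, 2, 4}  B5 = {1, 3, 4, 9}  B6 = {0, 1, 4, 6}  B7 = {1, 2, 7, 8}
Tree: B1–B2, B1–B3, B1–B4, B3–B5, B4–B6, B2–B7

Each bag holds 4 vertices, so the decomposition has width 3, which upper-bounds the treewidth. Conversely, {1, 2, 3, 8} is a clique of size 4, and the vertices of any clique must share a bag in every tree decomposition; so some bag has ≥ 4 vertices and tw(G) ≥ 3. Combining the bounds, tw(G) = 3.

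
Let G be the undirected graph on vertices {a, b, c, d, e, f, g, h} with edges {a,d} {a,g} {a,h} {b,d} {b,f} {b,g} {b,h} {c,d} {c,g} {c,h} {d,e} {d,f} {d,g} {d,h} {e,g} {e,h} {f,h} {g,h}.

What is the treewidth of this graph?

3

A width-3 tree decomposition is:
Bags: B1 = {d, e, g, h}  B2 = {c, d, g, h}  B3 = {b, d, g, h}  B4 = {a, d, g, h}  B5 = {b, d, f, h}
Tree: B1–B2, B1–B3, B3–B4, B3–B5
Every bag has size at most 4, so the width is 4 − 1 = 3 and tw(G) ≤ 3. On the other hand G contains the 4-clique {d, e, g, h}. A clique must lie in a single bag of any decomposition, so no decomposition can have width below 3. Hence tw(G) = 3 exactly.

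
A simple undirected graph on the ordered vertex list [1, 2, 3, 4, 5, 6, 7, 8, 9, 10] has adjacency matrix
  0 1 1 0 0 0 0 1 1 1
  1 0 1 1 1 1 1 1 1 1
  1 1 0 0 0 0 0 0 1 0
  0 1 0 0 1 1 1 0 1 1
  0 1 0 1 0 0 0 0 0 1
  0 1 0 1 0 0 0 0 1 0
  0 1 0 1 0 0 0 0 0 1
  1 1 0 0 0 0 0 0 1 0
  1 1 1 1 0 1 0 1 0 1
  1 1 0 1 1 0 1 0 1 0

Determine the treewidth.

A width-3 tree decomposition is:
Bags: B1 = {1, 2, 9, 10}  B2 = {1, 2, 8, 9}  B3 = {2, 4, 9, 10}  B4 = {2, 4, 5, 10}  B5 = {2, 4, 6, 9}  B6 = {1, 2, 3, 9}  B7 = {2, 4, 7, 10}
Tree: B1–B2, B1–B3, B3–B4, B3–B5, B1–B6, B4–B7
Each bag holds 4 vertices, so the decomposition has width 3, which upper-bounds the treewidth. Conversely, {1, 2, 8, 9} is a clique of size 4, and the vertices of any clique must share a bag in every tree decomposition; so some bag has ≥ 4 vertices and tw(G) ≥ 3. Combining the bounds, tw(G) = 3.

3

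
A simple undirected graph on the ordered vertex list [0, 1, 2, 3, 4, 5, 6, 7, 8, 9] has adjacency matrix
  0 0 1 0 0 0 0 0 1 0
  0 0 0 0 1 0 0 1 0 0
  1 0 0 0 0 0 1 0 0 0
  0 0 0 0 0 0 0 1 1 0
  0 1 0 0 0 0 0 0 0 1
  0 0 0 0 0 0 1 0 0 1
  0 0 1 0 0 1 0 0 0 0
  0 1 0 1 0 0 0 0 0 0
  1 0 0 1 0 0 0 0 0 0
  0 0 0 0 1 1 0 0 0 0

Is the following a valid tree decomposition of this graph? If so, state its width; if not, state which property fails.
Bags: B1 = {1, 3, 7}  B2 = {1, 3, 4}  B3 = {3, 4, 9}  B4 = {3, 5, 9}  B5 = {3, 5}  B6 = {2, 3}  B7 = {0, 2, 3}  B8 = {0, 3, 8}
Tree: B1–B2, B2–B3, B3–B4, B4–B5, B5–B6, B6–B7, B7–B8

No — vertex 6 appears in no bag.

A tree decomposition must satisfy three properties: every vertex lies in some bag; for every edge, both endpoints lie together in some bag; and for every vertex, the bags containing it form a connected subtree. Here vertex 6 appears in no bag, so the decomposition is invalid.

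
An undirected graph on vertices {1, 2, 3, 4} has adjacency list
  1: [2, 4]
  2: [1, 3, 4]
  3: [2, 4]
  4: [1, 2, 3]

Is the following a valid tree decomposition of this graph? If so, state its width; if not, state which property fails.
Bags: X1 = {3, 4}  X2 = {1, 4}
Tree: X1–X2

No — vertex 2 appears in no bag.

A tree decomposition must satisfy three properties: every vertex lies in some bag; for every edge, both endpoints lie together in some bag; and for every vertex, the bags containing it form a connected subtree. Here vertex 2 appears in no bag, so the decomposition is invalid.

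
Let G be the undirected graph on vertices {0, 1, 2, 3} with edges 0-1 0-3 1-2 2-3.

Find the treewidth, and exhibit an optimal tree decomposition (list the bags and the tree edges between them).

Treewidth 2.
One such decomposition:
Bags: B1 = {0, 2, 3}  B2 = {0, 1, 2}
Tree: B1–B2

Each bag holds 3 vertices, so the decomposition has width 2, which upper-bounds the treewidth. For the lower bound, G contains the cycle 0–3–2–1–0, so G is not a forest; only forests have treewidth ≤ 1, hence tw(G) ≥ 2. Therefore the treewidth is 2.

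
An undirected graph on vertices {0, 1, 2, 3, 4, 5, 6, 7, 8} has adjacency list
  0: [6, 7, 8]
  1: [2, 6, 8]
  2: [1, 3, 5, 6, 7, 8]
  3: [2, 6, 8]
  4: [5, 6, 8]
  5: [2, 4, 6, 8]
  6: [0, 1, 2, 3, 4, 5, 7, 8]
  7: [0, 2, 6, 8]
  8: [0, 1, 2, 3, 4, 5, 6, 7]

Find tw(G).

3

A width-3 tree decomposition is:
Bags: B1 = {2, 6, 7, 8}  B2 = {0, 6, 7, 8}  B3 = {1, 2, 6, 8}  B4 = {2, 3, 6, 8}  B5 = {2, 5, 6, 8}  B6 = {4, 5, 6, 8}
Tree: B1–B2, B1–B3, B3–B4, B1–B5, B5–B6
The largest bag has 4 vertices, giving width 3; this decomposition certifies tw(G) ≤ 3. On the other hand G contains the 4-clique {0, 6, 7, 8}. A clique must lie in a single bag of any decomposition, so no decomposition can have width below 3. Combining the bounds, tw(G) = 3.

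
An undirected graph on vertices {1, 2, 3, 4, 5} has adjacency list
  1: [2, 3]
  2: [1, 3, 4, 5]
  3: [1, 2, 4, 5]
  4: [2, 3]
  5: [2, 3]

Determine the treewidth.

A width-2 tree decomposition is:
Bags: B1 = {1, 2, 3}  B2 = {2, 3, 4}  B3 = {2, 3, 5}
Tree: B1–B2, B1–B3
Every bag has size at most 3, so the width is 3 − 1 = 2 and tw(G) ≤ 2. Conversely, {1, 2, 3} is a clique of size 3, and the vertices of any clique must share a bag in every tree decomposition; so some bag has ≥ 3 vertices and tw(G) ≥ 2. Combining the bounds, tw(G) = 2.

2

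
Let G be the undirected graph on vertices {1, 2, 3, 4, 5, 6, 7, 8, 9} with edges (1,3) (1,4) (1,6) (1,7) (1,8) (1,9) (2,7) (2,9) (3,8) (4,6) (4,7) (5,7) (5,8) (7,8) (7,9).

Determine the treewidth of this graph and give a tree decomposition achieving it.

Treewidth 2.
One optimal decomposition is:
Bags: B1 = {1, 4, 7}  B2 = {1, 7, 8}  B3 = {1, 7, 9}  B4 = {5, 7, 8}  B5 = {1, 3, 8}  B6 = {2, 7, 9}  B7 = {1, 4, 6}
Tree: B1–B2, B1–B3, B2–B4, B2–B5, B3–B6, B1–B7

The largest bag has 3 vertices, giving width 2; this decomposition certifies tw(G) ≤ 2. On the other hand G contains the 3-clique {1, 3, 8}. A clique must lie in a single bag of any decomposition, so no decomposition can have width below 2. Combining the bounds, tw(G) = 2.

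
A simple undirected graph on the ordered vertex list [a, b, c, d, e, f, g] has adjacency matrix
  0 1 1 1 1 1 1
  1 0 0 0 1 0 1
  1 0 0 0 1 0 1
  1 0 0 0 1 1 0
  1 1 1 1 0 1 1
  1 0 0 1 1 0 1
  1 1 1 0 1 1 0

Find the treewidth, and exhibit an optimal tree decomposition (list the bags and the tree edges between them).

Treewidth 3.
One optimal decomposition is:
Bags: B1 = {a, e, f, g}  B2 = {a, c, e, g}  B3 = {a, b, e, g}  B4 = {a, d, e, f}
Tree: B1–B2, B2–B3, B1–B4

Each bag holds 4 vertices, so the decomposition has width 3, which upper-bounds the treewidth. Conversely, {a, d, e, f} is a clique of size 4, and the vertices of any clique must share a bag in every tree decomposition; so some bag has ≥ 4 vertices and tw(G) ≥ 3. Combining the bounds, tw(G) = 3.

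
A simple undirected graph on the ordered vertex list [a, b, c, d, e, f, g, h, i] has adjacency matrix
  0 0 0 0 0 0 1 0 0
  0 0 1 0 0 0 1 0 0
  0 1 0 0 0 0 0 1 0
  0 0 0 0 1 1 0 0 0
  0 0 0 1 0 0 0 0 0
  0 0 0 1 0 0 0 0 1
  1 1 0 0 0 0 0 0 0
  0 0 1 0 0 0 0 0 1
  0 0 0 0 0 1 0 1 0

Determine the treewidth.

A width-1 tree decomposition is:
Bags: B1 = {d, e}  B2 = {d, f}  B3 = {f, i}  B4 = {h, i}  B5 = {c, h}  B6 = {b, c}  B7 = {b, g}  B8 = {a, g}
Tree: B1–B2, B2–B3, B3–B4, B4–B5, B5–B6, B6–B7, B7–B8
Each bag holds 2 vertices, so the decomposition has width 1, which upper-bounds the treewidth. Any graph with an edge has treewidth ≥ 1, and G has the edge e–d. Hence tw(G) = 1 exactly.

1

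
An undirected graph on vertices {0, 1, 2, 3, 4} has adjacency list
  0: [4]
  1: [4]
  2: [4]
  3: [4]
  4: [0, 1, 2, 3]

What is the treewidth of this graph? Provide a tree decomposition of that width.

Treewidth 1.
One optimal decomposition is:
Bags: B1 = {0, 4}  B2 = {1, 4}  B3 = {3, 4}  B4 = {2, 4}
Tree: B1–B2, B2–B3, B1–B4

The largest bag has 2 vertices, giving width 1; this decomposition certifies tw(G) ≤ 1. Since G has at least one edge (e.g. 0–4), it is not an edgeless graph, so tw(G) ≥ 1. Therefore the treewidth is 1.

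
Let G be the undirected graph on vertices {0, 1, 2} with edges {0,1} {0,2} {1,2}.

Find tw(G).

2

A width-2 tree decomposition is:
Bags: B1 = {0, 1, 2}
Tree: (single bag)
With just one bag of size 3, the width is 3 − 1 = 2, so tw(G) ≤ 2. Conversely, {0, 1, 2} is a clique of size 3, and the vertices of any clique must share a bag in every tree decomposition; so some bag has ≥ 3 vertices and tw(G) ≥ 2. The upper and lower bounds meet at 2, so that is the treewidth.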